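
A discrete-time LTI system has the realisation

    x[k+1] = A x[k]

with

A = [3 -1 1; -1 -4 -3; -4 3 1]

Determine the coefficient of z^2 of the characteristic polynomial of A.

Expand det(zI - A) for the 3×3 matrix.
p(z) = z^3 - z + 17.
(Check: constant term = det(-A) = (-1)^3 det A = 17; coefficient of z^2 = -tr A = 0.)
The coefficient of z^2 is 0.

0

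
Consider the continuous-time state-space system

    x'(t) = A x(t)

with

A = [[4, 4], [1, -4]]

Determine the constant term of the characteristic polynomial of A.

For a 2×2 matrix, det(sI - A) = s^2 - (tr A)s + det A.
tr A = 0, det A = -20.
So p(s) = s^2 - 20.
The constant term is -20.

-20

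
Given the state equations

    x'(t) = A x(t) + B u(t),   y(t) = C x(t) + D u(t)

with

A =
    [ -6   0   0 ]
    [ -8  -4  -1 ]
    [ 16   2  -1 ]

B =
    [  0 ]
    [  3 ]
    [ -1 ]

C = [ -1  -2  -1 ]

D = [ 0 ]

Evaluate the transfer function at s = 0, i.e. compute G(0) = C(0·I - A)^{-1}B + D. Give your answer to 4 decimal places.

G(0) = C(-A)^{-1}B + D = -C A^{-1} B + D.
det A = -36, so A^{-1} = (1/-36)·adj(A) = [[-1/6, 0, 0], [2/3, -1/6, 1/6], [-4/3, -1/3, -2/3]]
A^{-1} B = [0, -2/3, -1/3]^T
C A^{-1} B = 5/3
G(0) = D - C A^{-1} B = 0 - (5/3) = -5/3 ≈ -1.6667

-1.6667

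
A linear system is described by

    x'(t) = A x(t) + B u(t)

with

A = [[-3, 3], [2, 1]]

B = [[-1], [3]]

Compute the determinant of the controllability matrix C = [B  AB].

AB = [[12], [1]]
Controllability matrix C = [B  AB] = [[-1, 12], [3, 1]]
det(C) = (-1)·1 - 12·3 = -1 - 36 = -37
Since det(C) ≠ 0, rank(C) = 2 and the system is completely controllable.

-37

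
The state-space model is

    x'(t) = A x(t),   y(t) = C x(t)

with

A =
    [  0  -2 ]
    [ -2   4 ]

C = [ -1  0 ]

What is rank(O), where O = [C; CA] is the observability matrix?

CA = [[0, 2]]
Observability matrix O = [C; CA] = [[-1, 0], [0, 2]]
det(O) = (-1)·2 - 0·0 = -2 - 0 = -2 ≠ 0, so rank(O) = 2.
rank(O) = 2 = n, so the pair (A, C) is completely observable.

2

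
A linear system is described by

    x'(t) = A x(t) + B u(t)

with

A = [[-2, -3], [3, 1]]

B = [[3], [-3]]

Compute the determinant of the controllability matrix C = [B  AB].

27

AB = [[3], [6]]
Controllability matrix C = [B  AB] = [[3, 3], [-3, 6]]
det(C) = 3·6 - 3·(-3) = 18 - (-9) = 27
Since det(C) ≠ 0, rank(C) = 2 and the system is completely controllable.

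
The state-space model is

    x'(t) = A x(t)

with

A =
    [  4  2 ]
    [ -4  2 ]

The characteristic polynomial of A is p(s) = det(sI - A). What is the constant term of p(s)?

16

For a 2×2 matrix, det(sI - A) = s^2 - (tr A)s + det A.
tr A = 6, det A = 16.
So p(s) = s^2 - 6s + 16.
The constant term is 16.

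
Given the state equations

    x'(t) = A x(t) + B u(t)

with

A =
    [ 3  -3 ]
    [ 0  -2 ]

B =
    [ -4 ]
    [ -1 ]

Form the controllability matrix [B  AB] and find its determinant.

-17

AB = [[-9], [2]]
Controllability matrix C = [B  AB] = [[-4, -9], [-1, 2]]
det(C) = (-4)·2 - (-9)·(-1) = -8 - 9 = -17
Since det(C) ≠ 0, rank(C) = 2 and the system is completely controllable.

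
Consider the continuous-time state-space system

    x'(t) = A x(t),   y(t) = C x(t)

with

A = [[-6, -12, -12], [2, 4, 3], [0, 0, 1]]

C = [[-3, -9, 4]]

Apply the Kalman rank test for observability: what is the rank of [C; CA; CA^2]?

2

CA = [[0, 0, 13]]
CA^2 = [[0, 0, 13]]
Observability matrix O = [C; CA; CA^2] = [[-3, -9, 4], [0, 0, 13], [0, 0, 13]]
The columns c1, c2, c3 of O are linearly dependent: -3·c1 + c2 = 0 (check each entry), so rank(O) ≤ 2.
The 2×2 minor from rows 1, 2, columns 1, 3 is (-3)·13 - 4·0 = -39 - 0 = -39 ≠ 0, so rank(O) = 2.
rank(O) = 2 < n = 3, so the pair (A, C) is not completely observable.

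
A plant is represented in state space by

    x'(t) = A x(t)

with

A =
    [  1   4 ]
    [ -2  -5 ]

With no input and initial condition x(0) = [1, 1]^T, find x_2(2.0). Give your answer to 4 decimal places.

det(sI - A) = s^2 - (tr A)s + det A, with tr A = 1 + (-5) = -4 and det A = 1·(-5) - 4·(-2) = -5 - (-8) = 3.
So p(s) = det(sI - A) = s^2 + 4s + 3.
Factor s^2 + 4s + 3: two numbers with sum -4 and product 3 are -1 and -3, so s^2 + 4s + 3 = (s + 1)(s + 3).
Hence p(s) = (s + 1) (s + 3), with roots -3, -1.
The eigenvalues -3, -1 are distinct and real, so A is diagonalisable and x(t) = e^{At} x(0) = V diag(e^{λ_i t}) V^{-1} x(0), where the columns of V are the eigenvectors.
λ = -3: A - (-3)I = [[4, 4], [-2, -2]]. Row 1 gives 4·v1 + 4·v2 = 0, so take v_1 = [-1, 1]^T.
λ = -1: A - (-1)I = [[2, 4], [-2, -4]]. Row 1 gives 2·v1 + 4·v2 = 0, so take v_2 = [-2, 1]^T.
V = [v_1 v_2] = [[-1, -2], [1, 1]] has det V = 1, so V^{-1} = adj(V)/det V = [[1, 2], [-1, -1]].
Modal coordinates z(0) = V^{-1} x(0): 1·1 + 2·1 = 3; (-1)·1 + (-1)·1 = -2; so z(0) = [3, -2]^T.
x_2(t) = Σ_i (v_i)_2 · z_i(0) · e^{λ_i t} (row 2 of V times the modal terms).
x_2(2.0) = 1·3·e^{-3·2.0} + 1·(-2)·e^{-1·2.0} = 3·0.002479 + (-2)·0.135335 = -0.2632.

-0.2632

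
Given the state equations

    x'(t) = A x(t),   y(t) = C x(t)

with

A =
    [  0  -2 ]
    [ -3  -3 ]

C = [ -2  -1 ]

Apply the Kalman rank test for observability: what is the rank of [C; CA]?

CA = [[3, 7]]
Observability matrix O = [C; CA] = [[-2, -1], [3, 7]]
det(O) = (-2)·7 - (-1)·3 = -14 - (-3) = -11 ≠ 0, so rank(O) = 2.
rank(O) = 2 = n, so the pair (A, C) is completely observable.

2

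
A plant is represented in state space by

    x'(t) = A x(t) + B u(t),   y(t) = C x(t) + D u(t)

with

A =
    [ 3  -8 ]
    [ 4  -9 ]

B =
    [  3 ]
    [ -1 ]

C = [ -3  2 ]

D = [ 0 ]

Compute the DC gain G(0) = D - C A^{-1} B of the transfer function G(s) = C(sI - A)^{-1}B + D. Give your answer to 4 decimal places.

G(0) = C(-A)^{-1}B + D = -C A^{-1} B + D.
det A = 5, so A^{-1} = (1/5)·adj(A) = [[-9/5, 8/5], [-4/5, 3/5]]
A^{-1} B = [-7, -3]^T
C A^{-1} B = 15
G(0) = D - C A^{-1} B = 0 - (15) = -15

-15.0000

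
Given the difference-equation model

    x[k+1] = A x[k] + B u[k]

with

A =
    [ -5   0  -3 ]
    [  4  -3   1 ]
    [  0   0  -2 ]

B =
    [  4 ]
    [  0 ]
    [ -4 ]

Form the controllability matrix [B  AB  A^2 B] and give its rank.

AB = [[-8], [12], [8]]
A^2B = [[16], [-60], [-16]]
Controllability matrix C = [B  AB  A^2B] = [[4, -8, 16], [0, 12, -60], [-4, 8, -16]]
The rows r1, r2, r3 of C are linearly dependent: r1 + r3 = 0 (check each entry), so rank(C) ≤ 2.
The 2×2 minor from rows 1, 2, columns 1, 2 is 4·12 - (-8)·0 = 48 - 0 = 48 ≠ 0, so rank(C) = 2.
rank(C) = 2 < n = 3, so the pair (A, B) is not completely controllable.

2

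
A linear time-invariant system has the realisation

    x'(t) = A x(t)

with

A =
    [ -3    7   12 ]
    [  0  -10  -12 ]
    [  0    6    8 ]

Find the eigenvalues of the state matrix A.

-4, -3, 2

det(sI - A) = s^3 - (tr A)s^2 + (M11 + M22 + M33)s - det A, where Mii is the 2×2 principal minor of A obtained by deleting row i and column i.
tr A = (-3) + (-10) + 8 = -5; M11 = (-10)·8 - (-12)·6 = -80 - (-72) = -8; M22 = (-3)·8 - 12·0 = -24 - 0 = -24; M33 = (-3)·(-10) - 7·0 = 30 - 0 = 30; sum of minors = -2.
det A = (-3)·((-10)·8 - (-12)·6) - 7·(0·8 - (-12)·0) + 12·(0·6 - (-10)·0) = (-3)·(-8) - 7·0 + 12·0 = 24.
So p(s) = det(sI - A) = s^3 + 5s^2 - 2s - 24.
Rational-root test: any integer root divides -24. Testing small divisors, s = 2 works: p(2) = 8 + 20 + (-4) + (-24) = 0, so (s - 2) is a factor.
Dividing, p(s) = (s - 2)(s^2 + 7s + 12).
Factor s^2 + 7s + 12: two numbers with sum -7 and product 12 are -3 and -4, so s^2 + 7s + 12 = (s + 3)(s + 4).
Hence p(s) = (s - 2) (s + 3) (s + 4), with roots -4, -3, 2.
At least one eigenvalue has non-negative real part, so the system is not asymptotically stable.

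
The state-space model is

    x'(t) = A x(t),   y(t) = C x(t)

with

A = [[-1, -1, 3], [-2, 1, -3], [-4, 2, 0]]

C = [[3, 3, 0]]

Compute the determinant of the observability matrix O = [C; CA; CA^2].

-729

CA = [[-9, 0, 0]]
CA^2 = [[9, 9, -27]]
Observability matrix O = [C; CA; CA^2] = [[3, 3, 0], [-9, 0, 0], [9, 9, -27]]
Expanding along the first row, det(O) = 3·(0·(-27) - 0·9) - 3·((-9)·(-27) - 0·9) + 0·((-9)·9 - 0·9) = 3·0 - 3·243 + 0·(-81) = -729
Since det(O) ≠ 0, rank(O) = 3 and the system is completely observable.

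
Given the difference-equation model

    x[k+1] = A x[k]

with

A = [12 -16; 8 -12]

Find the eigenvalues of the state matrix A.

det(zI - A) = z^2 - (tr A)z + det A, with tr A = 12 + (-12) = 0 and det A = 12·(-12) - (-16)·8 = -144 - (-128) = -16.
So p(z) = det(zI - A) = z^2 - 16.
Factor z^2 - 16: two numbers with sum 0 and product -16 are 4 and -4, so z^2 - 16 = (z - 4)(z + 4).
Hence p(z) = (z - 4) (z + 4), with roots -4, 4.

-4, 4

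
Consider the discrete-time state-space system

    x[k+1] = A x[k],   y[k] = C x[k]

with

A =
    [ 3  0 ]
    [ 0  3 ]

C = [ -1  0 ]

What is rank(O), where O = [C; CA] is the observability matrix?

CA = [[-3, 0]]
Observability matrix O = [C; CA] = [[-1, 0], [-3, 0]]
Every row of O is a scalar multiple of row 1 = [-1, 0] (multipliers 1, 3), so the rows span a one-dimensional space.
O ≠ 0, hence rank(O) = 1.
rank(O) = 1 < n = 2, so the pair (A, C) is not completely observable.

1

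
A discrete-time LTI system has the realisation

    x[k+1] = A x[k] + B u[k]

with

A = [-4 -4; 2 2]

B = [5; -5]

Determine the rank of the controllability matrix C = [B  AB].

1

AB = [[0], [0]]
Controllability matrix C = [B  AB] = [[5, 0], [-5, 0]]
Every column of C is a scalar multiple of column 1 = [5, -5] (multipliers 1, 0), so the columns span a one-dimensional space.
C ≠ 0, hence rank(C) = 1.
rank(C) = 1 < n = 2, so the pair (A, B) is not completely controllable.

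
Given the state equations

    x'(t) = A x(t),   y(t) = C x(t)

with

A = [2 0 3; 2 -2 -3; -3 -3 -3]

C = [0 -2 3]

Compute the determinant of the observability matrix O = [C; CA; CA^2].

-918

CA = [[-13, -5, -3]]
CA^2 = [[-27, 19, -15]]
Observability matrix O = [C; CA; CA^2] = [[0, -2, 3], [-13, -5, -3], [-27, 19, -15]]
Expanding along the first row, det(O) = 0·((-5)·(-15) - (-3)·19) - (-2)·((-13)·(-15) - (-3)·(-27)) + 3·((-13)·19 - (-5)·(-27)) = 0·132 - (-2)·114 + 3·(-382) = -918
Since det(O) ≠ 0, rank(O) = 3 and the system is completely observable.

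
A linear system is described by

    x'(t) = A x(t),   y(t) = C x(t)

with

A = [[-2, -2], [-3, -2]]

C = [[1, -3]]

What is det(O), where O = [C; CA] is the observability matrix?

CA = [[7, 4]]
Observability matrix O = [C; CA] = [[1, -3], [7, 4]]
det(O) = 1·4 - (-3)·7 = 4 - (-21) = 25
Since det(O) ≠ 0, rank(O) = 2 and the system is completely observable.

25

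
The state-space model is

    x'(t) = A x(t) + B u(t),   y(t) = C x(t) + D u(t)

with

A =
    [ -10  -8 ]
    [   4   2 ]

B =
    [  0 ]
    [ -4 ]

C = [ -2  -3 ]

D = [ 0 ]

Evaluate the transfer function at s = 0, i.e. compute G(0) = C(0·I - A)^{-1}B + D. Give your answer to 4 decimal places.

G(0) = C(-A)^{-1}B + D = -C A^{-1} B + D.
det A = 12, so A^{-1} = (1/12)·adj(A) = [[1/6, 2/3], [-1/3, -5/6]]
A^{-1} B = [-8/3, 10/3]^T
C A^{-1} B = -14/3
G(0) = D - C A^{-1} B = 0 - (-14/3) = 14/3 ≈ 4.6667

4.6667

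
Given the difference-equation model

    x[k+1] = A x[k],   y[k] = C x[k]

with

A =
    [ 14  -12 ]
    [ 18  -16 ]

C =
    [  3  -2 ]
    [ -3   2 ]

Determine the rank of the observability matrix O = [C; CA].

1

CA = [[6, -4], [-6, 4]]
Observability matrix O = [C; CA] = [[3, -2], [-3, 2], [6, -4], [-6, 4]]
Every row of O is a scalar multiple of row 1 = [3, -2] (multipliers 1, -1, 2, -2), so the rows span a one-dimensional space.
O ≠ 0, hence rank(O) = 1.
rank(O) = 1 < n = 2, so the pair (A, C) is not completely observable.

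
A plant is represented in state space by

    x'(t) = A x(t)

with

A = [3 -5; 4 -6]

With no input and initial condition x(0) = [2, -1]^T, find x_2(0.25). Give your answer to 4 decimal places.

det(sI - A) = s^2 - (tr A)s + det A, with tr A = 3 + (-6) = -3 and det A = 3·(-6) - (-5)·4 = -18 - (-20) = 2.
So p(s) = det(sI - A) = s^2 + 3s + 2.
Factor s^2 + 3s + 2: two numbers with sum -3 and product 2 are -1 and -2, so s^2 + 3s + 2 = (s + 1)(s + 2).
Hence p(s) = (s + 1) (s + 2), with roots -2, -1.
The eigenvalues -2, -1 are distinct and real, so A is diagonalisable and x(t) = e^{At} x(0) = V diag(e^{λ_i t}) V^{-1} x(0), where the columns of V are the eigenvectors.
λ = -2: A - (-2)I = [[5, -5], [4, -4]]. Row 1 gives 5·v1 + (-5)·v2 = 0, so take v_1 = [1, 1]^T.
λ = -1: A - (-1)I = [[4, -5], [4, -5]]. Row 1 gives 4·v1 + (-5)·v2 = 0, so take v_2 = [5, 4]^T.
V = [v_1 v_2] = [[1, 5], [1, 4]] has det V = -1, so V^{-1} = adj(V)/det V = [[-4, 5], [1, -1]].
Modal coordinates z(0) = V^{-1} x(0): (-4)·2 + 5·(-1) = -13; 1·2 + (-1)·(-1) = 3; so z(0) = [-13, 3]^T.
x_2(t) = Σ_i (v_i)_2 · z_i(0) · e^{λ_i t} (row 2 of V times the modal terms).
x_2(0.25) = 1·(-13)·e^{-2·0.25} + 4·3·e^{-1·0.25} = (-13)·0.606531 + 12·0.778801 = 1.4607.

1.4607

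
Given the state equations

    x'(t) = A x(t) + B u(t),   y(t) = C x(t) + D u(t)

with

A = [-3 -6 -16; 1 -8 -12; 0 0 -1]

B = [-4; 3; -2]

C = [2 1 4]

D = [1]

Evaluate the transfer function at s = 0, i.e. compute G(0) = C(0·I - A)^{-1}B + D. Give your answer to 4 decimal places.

0.7667

G(0) = C(-A)^{-1}B + D = -C A^{-1} B + D.
det A = -30, so A^{-1} = (1/-30)·adj(A) = [[-4/15, 1/5, 28/15], [-1/30, -1/10, 26/15], [0, 0, -1]]
A^{-1} B = [-31/15, -109/30, 2]^T
C A^{-1} B = 7/30
G(0) = D - C A^{-1} B = 1 - (7/30) = 23/30 ≈ 0.7667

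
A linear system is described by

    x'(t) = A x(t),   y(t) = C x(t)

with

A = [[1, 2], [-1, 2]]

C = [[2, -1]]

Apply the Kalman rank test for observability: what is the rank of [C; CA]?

2

CA = [[3, 2]]
Observability matrix O = [C; CA] = [[2, -1], [3, 2]]
det(O) = 2·2 - (-1)·3 = 4 - (-3) = 7 ≠ 0, so rank(O) = 2.
rank(O) = 2 = n, so the pair (A, C) is completely observable.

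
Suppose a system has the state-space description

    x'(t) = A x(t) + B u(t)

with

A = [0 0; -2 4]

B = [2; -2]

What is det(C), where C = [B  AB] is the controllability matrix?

AB = [[0], [-12]]
Controllability matrix C = [B  AB] = [[2, 0], [-2, -12]]
det(C) = 2·(-12) - 0·(-2) = -24 - 0 = -24
Since det(C) ≠ 0, rank(C) = 2 and the system is completely controllable.

-24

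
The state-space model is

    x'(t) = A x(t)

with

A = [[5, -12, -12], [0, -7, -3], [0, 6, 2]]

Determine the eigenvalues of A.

-4, -1, 5

det(sI - A) = s^3 - (tr A)s^2 + (M11 + M22 + M33)s - det A, where Mii is the 2×2 principal minor of A obtained by deleting row i and column i.
tr A = 5 + (-7) + 2 = 0; M11 = (-7)·2 - (-3)·6 = -14 - (-18) = 4; M22 = 5·2 - (-12)·0 = 10 - 0 = 10; M33 = 5·(-7) - (-12)·0 = -35 - 0 = -35; sum of minors = -21.
det A = 5·((-7)·2 - (-3)·6) - (-12)·(0·2 - (-3)·0) + (-12)·(0·6 - (-7)·0) = 5·4 - (-12)·0 + (-12)·0 = 20.
So p(s) = det(sI - A) = s^3 - 21s - 20.
Rational-root test: any integer root divides -20. Testing small divisors, s = -1 works: p(-1) = -1 + 0 + 21 + (-20) = 0, so (s + 1) is a factor.
Dividing, p(s) = (s + 1)(s^2 - s - 20).
Factor s^2 - s - 20: two numbers with sum 1 and product -20 are 5 and -4, so s^2 - s - 20 = (s - 5)(s + 4).
Hence p(s) = (s - 5) (s + 1) (s + 4), with roots -4, -1, 5.
At least one eigenvalue has non-negative real part, so the system is not asymptotically stable.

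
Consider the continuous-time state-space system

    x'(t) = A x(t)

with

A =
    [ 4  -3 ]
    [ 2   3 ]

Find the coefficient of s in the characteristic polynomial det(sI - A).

For a 2×2 matrix, det(sI - A) = s^2 - (tr A)s + det A.
tr A = 7, det A = 18.
So p(s) = s^2 - 7s + 18.
The coefficient of s is -7.

-7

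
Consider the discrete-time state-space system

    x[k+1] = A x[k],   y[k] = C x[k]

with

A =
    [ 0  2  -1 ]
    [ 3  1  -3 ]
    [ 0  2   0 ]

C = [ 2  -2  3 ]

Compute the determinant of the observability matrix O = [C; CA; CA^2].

CA = [[-6, 8, 4]]
CA^2 = [[24, 4, -18]]
Observability matrix O = [C; CA; CA^2] = [[2, -2, 3], [-6, 8, 4], [24, 4, -18]]
Expanding along the first row, det(O) = 2·(8·(-18) - 4·4) - (-2)·((-6)·(-18) - 4·24) + 3·((-6)·4 - 8·24) = 2·(-160) - (-2)·12 + 3·(-216) = -944
Since det(O) ≠ 0, rank(O) = 3 and the system is completely observable.

-944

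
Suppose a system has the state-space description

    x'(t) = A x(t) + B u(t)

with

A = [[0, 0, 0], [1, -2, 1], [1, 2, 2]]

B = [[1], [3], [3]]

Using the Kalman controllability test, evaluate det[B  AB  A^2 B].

AB = [[0], [-2], [13]]
A^2B = [[0], [17], [22]]
Controllability matrix C = [B  AB  A^2B] = [[1, 0, 0], [3, -2, 17], [3, 13, 22]]
Expanding along the first row, det(C) = 1·((-2)·22 - 17·13) - 0·(3·22 - 17·3) + 0·(3·13 - (-2)·3) = 1·(-265) - 0·15 + 0·45 = -265
Since det(C) ≠ 0, rank(C) = 3 and the system is completely controllable.

-265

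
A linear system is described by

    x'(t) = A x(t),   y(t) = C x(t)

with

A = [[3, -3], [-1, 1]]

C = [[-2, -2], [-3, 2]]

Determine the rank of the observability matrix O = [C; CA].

CA = [[-4, 4], [-11, 11]]
Observability matrix O = [C; CA] = [[-2, -2], [-3, 2], [-4, 4], [-11, 11]]
Take the 2×2 submatrix of O formed by rows 1, 2: [[-2, -2], [-3, 2]]. Its determinant is (-2)·2 - (-2)·(-3) = -4 - 6 = -10 ≠ 0.
So rank(O) ≥ 2; since O has 2 columns, rank(O) = 2.
rank(O) = 2 = n, so the pair (A, C) is completely observable.

2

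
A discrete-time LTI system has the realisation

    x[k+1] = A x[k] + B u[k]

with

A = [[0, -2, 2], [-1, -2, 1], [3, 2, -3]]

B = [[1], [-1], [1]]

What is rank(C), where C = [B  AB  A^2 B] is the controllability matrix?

AB = [[4], [2], [-2]]
A^2B = [[-8], [-10], [22]]
Controllability matrix C = [B  AB  A^2B] = [[1, 4, -8], [-1, 2, -10], [1, -2, 22]]
det(C) = 1·(2·22 - (-10)·(-2)) - 4·((-1)·22 - (-10)·1) + (-8)·((-1)·(-2) - 2·1) = 1·24 - 4·(-12) + (-8)·0 = 72 ≠ 0, so rank(C) = 3.
rank(C) = 3 = n, so the pair (A, B) is completely controllable.

3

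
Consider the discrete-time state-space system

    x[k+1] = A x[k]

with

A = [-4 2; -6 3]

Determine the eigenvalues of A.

det(zI - A) = z^2 - (tr A)z + det A, with tr A = (-4) + 3 = -1 and det A = (-4)·3 - 2·(-6) = -12 - (-12) = 0.
So p(z) = det(zI - A) = z^2 + z.
Factor z^2 + z: two numbers with sum -1 and product 0 are 0 and -1, so z^2 + z = z(z + 1).
Hence p(z) = z (z + 1), with roots -1, 0.

-1, 0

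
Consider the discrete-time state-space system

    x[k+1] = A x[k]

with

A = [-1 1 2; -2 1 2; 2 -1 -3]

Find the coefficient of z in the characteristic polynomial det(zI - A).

-1

Expand det(zI - A) for the 3×3 matrix.
p(z) = z^3 + 3z^2 - z + 1.
(Check: constant term = det(-A) = (-1)^3 det A = 1; coefficient of z^2 = -tr A = 3.)
The coefficient of z is -1.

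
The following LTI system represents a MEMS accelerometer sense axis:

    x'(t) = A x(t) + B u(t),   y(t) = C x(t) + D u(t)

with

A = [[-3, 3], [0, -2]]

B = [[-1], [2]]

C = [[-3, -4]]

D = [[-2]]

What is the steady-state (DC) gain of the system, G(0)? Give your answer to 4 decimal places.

-8.0000

G(0) = C(-A)^{-1}B + D = -C A^{-1} B + D.
det A = 6, so A^{-1} = (1/6)·adj(A) = [[-1/3, -1/2], [0, -1/2]]
A^{-1} B = [-2/3, -1]^T
C A^{-1} B = 6
G(0) = D - C A^{-1} B = -2 - (6) = -8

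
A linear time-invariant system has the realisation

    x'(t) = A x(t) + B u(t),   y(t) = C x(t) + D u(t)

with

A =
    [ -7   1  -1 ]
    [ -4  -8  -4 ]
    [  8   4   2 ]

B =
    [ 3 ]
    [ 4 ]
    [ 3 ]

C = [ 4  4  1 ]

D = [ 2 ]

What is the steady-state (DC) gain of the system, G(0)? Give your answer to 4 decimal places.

-4.1667

G(0) = C(-A)^{-1}B + D = -C A^{-1} B + D.
det A = -72, so A^{-1} = (1/-72)·adj(A) = [[0, 1/12, 1/6], [1/3, 1/12, 1/3], [-2/3, -1/2, -5/6]]
A^{-1} B = [5/6, 7/3, -13/2]^T
C A^{-1} B = 37/6
G(0) = D - C A^{-1} B = 2 - (37/6) = -25/6 ≈ -4.1667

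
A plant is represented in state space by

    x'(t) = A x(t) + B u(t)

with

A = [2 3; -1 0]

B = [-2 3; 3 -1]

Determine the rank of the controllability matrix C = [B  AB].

AB = [[5, 3], [2, -3]]
Controllability matrix C = [B  AB] = [[-2, 3, 5, 3], [3, -1, 2, -3]]
Take the 2×2 submatrix of C formed by columns 1, 2: [[-2, 3], [3, -1]]. Its determinant is (-2)·(-1) - 3·3 = 2 - 9 = -7 ≠ 0.
So rank(C) ≥ 2; since C has 2 rows, rank(C) = 2.
rank(C) = 2 = n, so the pair (A, B) is completely controllable.

2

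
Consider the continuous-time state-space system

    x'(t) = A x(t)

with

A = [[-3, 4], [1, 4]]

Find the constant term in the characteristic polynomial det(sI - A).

For a 2×2 matrix, det(sI - A) = s^2 - (tr A)s + det A.
tr A = 1, det A = -16.
So p(s) = s^2 - s - 16.
The constant term is -16.

-16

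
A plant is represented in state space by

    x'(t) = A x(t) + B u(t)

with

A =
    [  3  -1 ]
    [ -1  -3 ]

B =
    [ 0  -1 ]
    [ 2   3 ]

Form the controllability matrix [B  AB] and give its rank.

2

AB = [[-2, -6], [-6, -8]]
Controllability matrix C = [B  AB] = [[0, -1, -2, -6], [2, 3, -6, -8]]
Take the 2×2 submatrix of C formed by columns 1, 2: [[0, -1], [2, 3]]. Its determinant is 0·3 - (-1)·2 = 0 - (-2) = 2 ≠ 0.
So rank(C) ≥ 2; since C has 2 rows, rank(C) = 2.
rank(C) = 2 = n, so the pair (A, B) is completely controllable.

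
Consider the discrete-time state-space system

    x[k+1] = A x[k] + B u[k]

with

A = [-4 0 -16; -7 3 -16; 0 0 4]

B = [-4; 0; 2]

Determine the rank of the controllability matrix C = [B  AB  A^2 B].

2

AB = [[-16], [-4], [8]]
A^2B = [[-64], [-28], [32]]
Controllability matrix C = [B  AB  A^2B] = [[-4, -16, -64], [0, -4, -28], [2, 8, 32]]
The rows r1, r2, r3 of C are linearly dependent: r1 + 2·r3 = 0 (check each entry), so rank(C) ≤ 2.
The 2×2 minor from rows 1, 2, columns 1, 2 is (-4)·(-4) - (-16)·0 = 16 - 0 = 16 ≠ 0, so rank(C) = 2.
rank(C) = 2 < n = 3, so the pair (A, B) is not completely controllable.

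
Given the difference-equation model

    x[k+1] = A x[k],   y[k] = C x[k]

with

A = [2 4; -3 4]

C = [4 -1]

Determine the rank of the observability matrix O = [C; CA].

2

CA = [[11, 12]]
Observability matrix O = [C; CA] = [[4, -1], [11, 12]]
det(O) = 4·12 - (-1)·11 = 48 - (-11) = 59 ≠ 0, so rank(O) = 2.
rank(O) = 2 = n, so the pair (A, C) is completely observable.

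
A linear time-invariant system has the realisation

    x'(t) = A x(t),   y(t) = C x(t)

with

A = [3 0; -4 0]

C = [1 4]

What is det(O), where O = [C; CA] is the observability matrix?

CA = [[-13, 0]]
Observability matrix O = [C; CA] = [[1, 4], [-13, 0]]
det(O) = 1·0 - 4·(-13) = 0 - (-52) = 52
Since det(O) ≠ 0, rank(O) = 2 and the system is completely observable.

52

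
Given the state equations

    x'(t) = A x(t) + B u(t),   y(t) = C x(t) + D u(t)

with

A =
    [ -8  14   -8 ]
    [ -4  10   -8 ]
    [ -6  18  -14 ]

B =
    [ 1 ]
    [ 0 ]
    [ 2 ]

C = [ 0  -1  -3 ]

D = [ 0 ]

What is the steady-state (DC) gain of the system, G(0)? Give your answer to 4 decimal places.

5.2500

G(0) = C(-A)^{-1}B + D = -C A^{-1} B + D.
det A = -48, so A^{-1} = (1/-48)·adj(A) = [[-1/12, -13/12, 2/3], [1/6, -4/3, 2/3], [1/4, -5/4, 1/2]]
A^{-1} B = [5/4, 3/2, 5/4]^T
C A^{-1} B = -21/4
G(0) = D - C A^{-1} B = 0 - (-21/4) = 21/4 ≈ 5.2500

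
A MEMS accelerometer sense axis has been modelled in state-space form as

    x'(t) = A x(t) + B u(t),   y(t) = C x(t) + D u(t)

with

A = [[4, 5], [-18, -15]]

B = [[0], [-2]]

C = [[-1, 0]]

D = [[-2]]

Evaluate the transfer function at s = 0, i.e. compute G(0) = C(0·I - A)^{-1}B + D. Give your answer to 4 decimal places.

G(0) = C(-A)^{-1}B + D = -C A^{-1} B + D.
det A = 30, so A^{-1} = (1/30)·adj(A) = [[-1/2, -1/6], [3/5, 2/15]]
A^{-1} B = [1/3, -4/15]^T
C A^{-1} B = -1/3
G(0) = D - C A^{-1} B = -2 - (-1/3) = -5/3 ≈ -1.6667

-1.6667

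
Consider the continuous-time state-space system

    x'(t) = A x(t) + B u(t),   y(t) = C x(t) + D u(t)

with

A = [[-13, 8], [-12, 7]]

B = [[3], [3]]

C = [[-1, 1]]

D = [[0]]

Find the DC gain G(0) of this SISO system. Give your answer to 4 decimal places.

G(0) = C(-A)^{-1}B + D = -C A^{-1} B + D.
det A = 5, so A^{-1} = (1/5)·adj(A) = [[7/5, -8/5], [12/5, -13/5]]
A^{-1} B = [-3/5, -3/5]^T
C A^{-1} B = 0
G(0) = D - C A^{-1} B = 0 - (0) = 0

0.0000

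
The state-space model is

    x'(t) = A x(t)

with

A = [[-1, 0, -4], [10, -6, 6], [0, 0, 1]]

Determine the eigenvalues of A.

det(sI - A) = s^3 - (tr A)s^2 + (M11 + M22 + M33)s - det A, where Mii is the 2×2 principal minor of A obtained by deleting row i and column i.
tr A = (-1) + (-6) + 1 = -6; M11 = (-6)·1 - 6·0 = -6 - 0 = -6; M22 = (-1)·1 - (-4)·0 = -1 - 0 = -1; M33 = (-1)·(-6) - 0·10 = 6 - 0 = 6; sum of minors = -1.
det A = (-1)·((-6)·1 - 6·0) - 0·(10·1 - 6·0) + (-4)·(10·0 - (-6)·0) = (-1)·(-6) - 0·10 + (-4)·0 = 6.
So p(s) = det(sI - A) = s^3 + 6s^2 - s - 6.
Rational-root test: any integer root divides -6. Testing small divisors, s = -1 works: p(-1) = -1 + 6 + 1 + (-6) = 0, so (s + 1) is a factor.
Dividing, p(s) = (s + 1)(s^2 + 5s - 6).
Factor s^2 + 5s - 6: two numbers with sum -5 and product -6 are 1 and -6, so s^2 + 5s - 6 = (s - 1)(s + 6).
Hence p(s) = (s - 1) (s + 1) (s + 6), with roots -6, -1, 1.
At least one eigenvalue has non-negative real part, so the system is not asymptotically stable.

-6, -1, 1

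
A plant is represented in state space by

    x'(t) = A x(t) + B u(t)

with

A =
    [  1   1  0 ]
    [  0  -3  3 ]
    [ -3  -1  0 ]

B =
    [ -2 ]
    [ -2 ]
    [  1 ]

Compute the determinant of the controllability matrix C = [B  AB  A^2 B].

AB = [[-4], [9], [8]]
A^2B = [[5], [-3], [3]]
Controllability matrix C = [B  AB  A^2B] = [[-2, -4, 5], [-2, 9, -3], [1, 8, 3]]
Expanding along the first row, det(C) = (-2)·(9·3 - (-3)·8) - (-4)·((-2)·3 - (-3)·1) + 5·((-2)·8 - 9·1) = (-2)·51 - (-4)·(-3) + 5·(-25) = -239
Since det(C) ≠ 0, rank(C) = 3 and the system is completely controllable.

-239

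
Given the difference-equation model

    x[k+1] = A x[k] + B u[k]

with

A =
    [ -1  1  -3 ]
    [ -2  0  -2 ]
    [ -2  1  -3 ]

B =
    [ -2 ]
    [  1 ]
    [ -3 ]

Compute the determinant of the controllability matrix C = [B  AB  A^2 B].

272

AB = [[12], [10], [14]]
A^2B = [[-44], [-52], [-56]]
Controllability matrix C = [B  AB  A^2B] = [[-2, 12, -44], [1, 10, -52], [-3, 14, -56]]
Expanding along the first row, det(C) = (-2)·(10·(-56) - (-52)·14) - 12·(1·(-56) - (-52)·(-3)) + (-44)·(1·14 - 10·(-3)) = (-2)·168 - 12·(-212) + (-44)·44 = 272
Since det(C) ≠ 0, rank(C) = 3 and the system is completely controllable.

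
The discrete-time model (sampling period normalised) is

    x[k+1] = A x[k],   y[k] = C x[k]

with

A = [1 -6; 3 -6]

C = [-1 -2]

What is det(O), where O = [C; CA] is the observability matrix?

-32

CA = [[-7, 18]]
Observability matrix O = [C; CA] = [[-1, -2], [-7, 18]]
det(O) = (-1)·18 - (-2)·(-7) = -18 - 14 = -32
Since det(O) ≠ 0, rank(O) = 2 and the system is completely observable.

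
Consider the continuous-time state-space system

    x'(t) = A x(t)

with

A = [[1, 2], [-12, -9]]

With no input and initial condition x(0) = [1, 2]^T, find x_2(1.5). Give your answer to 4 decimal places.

-0.1045

det(sI - A) = s^2 - (tr A)s + det A, with tr A = 1 + (-9) = -8 and det A = 1·(-9) - 2·(-12) = -9 - (-24) = 15.
So p(s) = det(sI - A) = s^2 + 8s + 15.
Factor s^2 + 8s + 15: two numbers with sum -8 and product 15 are -3 and -5, so s^2 + 8s + 15 = (s + 3)(s + 5).
Hence p(s) = (s + 3) (s + 5), with roots -5, -3.
The eigenvalues -5, -3 are distinct and real, so A is diagonalisable and x(t) = e^{At} x(0) = V diag(e^{λ_i t}) V^{-1} x(0), where the columns of V are the eigenvectors.
λ = -5: A - (-5)I = [[6, 2], [-12, -4]]. Row 1 gives 6·v1 + 2·v2 = 0, so take v_1 = [-1, 3]^T.
λ = -3: A - (-3)I = [[4, 2], [-12, -6]]. Row 1 gives 4·v1 + 2·v2 = 0, so take v_2 = [-1, 2]^T.
V = [v_1 v_2] = [[-1, -1], [3, 2]] has det V = 1, so V^{-1} = adj(V)/det V = [[2, 1], [-3, -1]].
Modal coordinates z(0) = V^{-1} x(0): 2·1 + 1·2 = 4; (-3)·1 + (-1)·2 = -5; so z(0) = [4, -5]^T.
x_2(t) = Σ_i (v_i)_2 · z_i(0) · e^{λ_i t} (row 2 of V times the modal terms).
x_2(1.5) = 3·4·e^{-5·1.5} + 2·(-5)·e^{-3·1.5} = 12·0.000553 + (-10)·0.011109 = -0.1045.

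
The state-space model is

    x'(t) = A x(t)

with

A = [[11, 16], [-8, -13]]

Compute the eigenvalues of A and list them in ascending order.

-5, 3

det(sI - A) = s^2 - (tr A)s + det A, with tr A = 11 + (-13) = -2 and det A = 11·(-13) - 16·(-8) = -143 - (-128) = -15.
So p(s) = det(sI - A) = s^2 + 2s - 15.
Factor s^2 + 2s - 15: two numbers with sum -2 and product -15 are 3 and -5, so s^2 + 2s - 15 = (s - 3)(s + 5).
Hence p(s) = (s - 3) (s + 5), with roots -5, 3.
At least one eigenvalue has non-negative real part, so the system is not asymptotically stable.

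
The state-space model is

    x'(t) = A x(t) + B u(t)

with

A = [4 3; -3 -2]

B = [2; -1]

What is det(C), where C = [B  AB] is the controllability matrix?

-3

AB = [[5], [-4]]
Controllability matrix C = [B  AB] = [[2, 5], [-1, -4]]
det(C) = 2·(-4) - 5·(-1) = -8 - (-5) = -3
Since det(C) ≠ 0, rank(C) = 2 and the system is completely controllable.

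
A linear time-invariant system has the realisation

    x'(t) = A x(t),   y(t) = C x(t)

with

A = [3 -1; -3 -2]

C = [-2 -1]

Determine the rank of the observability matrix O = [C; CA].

2

CA = [[-3, 4]]
Observability matrix O = [C; CA] = [[-2, -1], [-3, 4]]
det(O) = (-2)·4 - (-1)·(-3) = -8 - 3 = -11 ≠ 0, so rank(O) = 2.
rank(O) = 2 = n, so the pair (A, C) is completely observable.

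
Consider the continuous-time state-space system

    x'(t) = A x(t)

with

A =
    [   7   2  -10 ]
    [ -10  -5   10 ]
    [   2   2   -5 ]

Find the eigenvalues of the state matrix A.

det(sI - A) = s^3 - (tr A)s^2 + (M11 + M22 + M33)s - det A, where Mii is the 2×2 principal minor of A obtained by deleting row i and column i.
tr A = 7 + (-5) + (-5) = -3; M11 = (-5)·(-5) - 10·2 = 25 - 20 = 5; M22 = 7·(-5) - (-10)·2 = -35 - (-20) = -15; M33 = 7·(-5) - 2·(-10) = -35 - (-20) = -15; sum of minors = -25.
det A = 7·((-5)·(-5) - 10·2) - 2·((-10)·(-5) - 10·2) + (-10)·((-10)·2 - (-5)·2) = 7·5 - 2·30 + (-10)·(-10) = 75.
So p(s) = det(sI - A) = s^3 + 3s^2 - 25s - 75.
Rational-root test: any integer root divides -75. Testing small divisors, s = -3 works: p(-3) = -27 + 27 + 75 + (-75) = 0, so (s + 3) is a factor.
Dividing, p(s) = (s + 3)(s^2 - 25).
Factor s^2 - 25: two numbers with sum 0 and product -25 are 5 and -5, so s^2 - 25 = (s - 5)(s + 5).
Hence p(s) = (s - 5) (s + 3) (s + 5), with roots -5, -3, 5.
At least one eigenvalue has non-negative real part, so the system is not asymptotically stable.

-5, -3, 5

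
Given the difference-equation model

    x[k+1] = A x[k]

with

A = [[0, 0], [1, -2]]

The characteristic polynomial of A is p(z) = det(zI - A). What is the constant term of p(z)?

For a 2×2 matrix, det(zI - A) = z^2 - (tr A)z + det A.
tr A = -2, det A = 0.
So p(z) = z^2 + 2z.
The constant term is 0.

0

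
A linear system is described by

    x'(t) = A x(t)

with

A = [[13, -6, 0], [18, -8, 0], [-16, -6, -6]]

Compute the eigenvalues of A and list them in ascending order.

-6, 1, 4

det(sI - A) = s^3 - (tr A)s^2 + (M11 + M22 + M33)s - det A, where Mii is the 2×2 principal minor of A obtained by deleting row i and column i.
tr A = 13 + (-8) + (-6) = -1; M11 = (-8)·(-6) - 0·(-6) = 48 - 0 = 48; M22 = 13·(-6) - 0·(-16) = -78 - 0 = -78; M33 = 13·(-8) - (-6)·18 = -104 - (-108) = 4; sum of minors = -26.
det A = 13·((-8)·(-6) - 0·(-6)) - (-6)·(18·(-6) - 0·(-16)) + 0·(18·(-6) - (-8)·(-16)) = 13·48 - (-6)·(-108) + 0·(-236) = -24.
So p(s) = det(sI - A) = s^3 + s^2 - 26s + 24.
Rational-root test: any integer root divides 24. Testing small divisors, s = 1 works: p(1) = 1 + 1 + (-26) + 24 = 0, so (s - 1) is a factor.
Dividing, p(s) = (s - 1)(s^2 + 2s - 24).
Factor s^2 + 2s - 24: two numbers with sum -2 and product -24 are 4 and -6, so s^2 + 2s - 24 = (s - 4)(s + 6).
Hence p(s) = (s - 4) (s - 1) (s + 6), with roots -6, 1, 4.
At least one eigenvalue has non-negative real part, so the system is not asymptotically stable.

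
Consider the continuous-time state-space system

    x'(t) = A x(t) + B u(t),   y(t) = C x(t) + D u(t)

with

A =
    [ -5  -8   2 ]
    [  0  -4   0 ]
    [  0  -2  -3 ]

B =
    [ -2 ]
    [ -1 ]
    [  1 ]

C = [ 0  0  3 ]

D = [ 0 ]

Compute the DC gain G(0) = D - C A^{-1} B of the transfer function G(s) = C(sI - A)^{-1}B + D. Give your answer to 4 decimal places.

G(0) = C(-A)^{-1}B + D = -C A^{-1} B + D.
det A = -60, so A^{-1} = (1/-60)·adj(A) = [[-1/5, 7/15, -2/15], [0, -1/4, 0], [0, 1/6, -1/3]]
A^{-1} B = [-1/5, 1/4, -1/2]^T
C A^{-1} B = -3/2
G(0) = D - C A^{-1} B = 0 - (-3/2) = 3/2 ≈ 1.5000

1.5000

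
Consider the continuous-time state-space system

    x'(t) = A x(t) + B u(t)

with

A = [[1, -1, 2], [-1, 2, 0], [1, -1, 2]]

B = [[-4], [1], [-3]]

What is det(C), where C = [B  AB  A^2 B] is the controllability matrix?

AB = [[-11], [6], [-11]]
A^2B = [[-39], [23], [-39]]
Controllability matrix C = [B  AB  A^2B] = [[-4, -11, -39], [1, 6, 23], [-3, -11, -39]]
Expanding along the first row, det(C) = (-4)·(6·(-39) - 23·(-11)) - (-11)·(1·(-39) - 23·(-3)) + (-39)·(1·(-11) - 6·(-3)) = (-4)·19 - (-11)·30 + (-39)·7 = -19
Since det(C) ≠ 0, rank(C) = 3 and the system is completely controllable.

-19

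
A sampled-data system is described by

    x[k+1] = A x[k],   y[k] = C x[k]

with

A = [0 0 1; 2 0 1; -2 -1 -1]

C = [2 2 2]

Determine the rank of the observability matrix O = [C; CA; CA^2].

3

CA = [[0, -2, 2]]
CA^2 = [[-8, -2, -4]]
Observability matrix O = [C; CA; CA^2] = [[2, 2, 2], [0, -2, 2], [-8, -2, -4]]
det(O) = 2·((-2)·(-4) - 2·(-2)) - 2·(0·(-4) - 2·(-8)) + 2·(0·(-2) - (-2)·(-8)) = 2·12 - 2·16 + 2·(-16) = -40 ≠ 0, so rank(O) = 3.
rank(O) = 3 = n, so the pair (A, C) is completely observable.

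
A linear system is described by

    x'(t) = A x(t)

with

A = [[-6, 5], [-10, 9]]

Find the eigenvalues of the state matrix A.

-1, 4

det(sI - A) = s^2 - (tr A)s + det A, with tr A = (-6) + 9 = 3 and det A = (-6)·9 - 5·(-10) = -54 - (-50) = -4.
So p(s) = det(sI - A) = s^2 - 3s - 4.
Factor s^2 - 3s - 4: two numbers with sum 3 and product -4 are 4 and -1, so s^2 - 3s - 4 = (s - 4)(s + 1).
Hence p(s) = (s - 4) (s + 1), with roots -1, 4.
At least one eigenvalue has non-negative real part, so the system is not asymptotically stable.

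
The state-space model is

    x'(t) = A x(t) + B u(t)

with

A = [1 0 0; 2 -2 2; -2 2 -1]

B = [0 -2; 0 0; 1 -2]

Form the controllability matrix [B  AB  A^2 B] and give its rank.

AB = [[0, -2], [2, -8], [-1, 6]]
A^2B = [[0, -2], [-6, 24], [5, -18]]
Controllability matrix C = [B  AB  A^2B] = [[0, -2, 0, -2, 0, -2], [0, 0, 2, -8, -6, 24], [1, -2, -1, 6, 5, -18]]
Take the 3×3 submatrix of C formed by columns 1, 2, 3: [[0, -2, 0], [0, 0, 2], [1, -2, -1]]. Its determinant is 0·(0·(-1) - 2·(-2)) - (-2)·(0·(-1) - 2·1) + 0·(0·(-2) - 0·1) = 0·4 - (-2)·(-2) + 0·0 = -4 ≠ 0.
So rank(C) ≥ 3; since C has 3 rows, rank(C) = 3.
rank(C) = 3 = n, so the pair (A, B) is completely controllable.

3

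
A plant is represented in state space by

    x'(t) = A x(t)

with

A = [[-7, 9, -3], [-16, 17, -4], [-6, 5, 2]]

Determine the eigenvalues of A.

3, 4, 5

det(sI - A) = s^3 - (tr A)s^2 + (M11 + M22 + M33)s - det A, where Mii is the 2×2 principal minor of A obtained by deleting row i and column i.
tr A = (-7) + 17 + 2 = 12; M11 = 17·2 - (-4)·5 = 34 - (-20) = 54; M22 = (-7)·2 - (-3)·(-6) = -14 - 18 = -32; M33 = (-7)·17 - 9·(-16) = -119 - (-144) = 25; sum of minors = 47.
det A = (-7)·(17·2 - (-4)·5) - 9·((-16)·2 - (-4)·(-6)) + (-3)·((-16)·5 - 17·(-6)) = (-7)·54 - 9·(-56) + (-3)·22 = 60.
So p(s) = det(sI - A) = s^3 - 12s^2 + 47s - 60.
Rational-root test: any integer root divides -60. Testing small divisors, s = 3 works: p(3) = 27 + (-108) + 141 + (-60) = 0, so (s - 3) is a factor.
Dividing, p(s) = (s - 3)(s^2 - 9s + 20).
Factor s^2 - 9s + 20: two numbers with sum 9 and product 20 are 5 and 4, so s^2 - 9s + 20 = (s - 5)(s - 4).
Hence p(s) = (s - 5) (s - 4) (s - 3), with roots 3, 4, 5.
At least one eigenvalue has non-negative real part, so the system is not asymptotically stable.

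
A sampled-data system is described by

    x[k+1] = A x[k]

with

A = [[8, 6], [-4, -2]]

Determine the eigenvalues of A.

det(zI - A) = z^2 - (tr A)z + det A, with tr A = 8 + (-2) = 6 and det A = 8·(-2) - 6·(-4) = -16 - (-24) = 8.
So p(z) = det(zI - A) = z^2 - 6z + 8.
Factor z^2 - 6z + 8: two numbers with sum 6 and product 8 are 4 and 2, so z^2 - 6z + 8 = (z - 4)(z - 2).
Hence p(z) = (z - 4) (z - 2), with roots 2, 4.

2, 4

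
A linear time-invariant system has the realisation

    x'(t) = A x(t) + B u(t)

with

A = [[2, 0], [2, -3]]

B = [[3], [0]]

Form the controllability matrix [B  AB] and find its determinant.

18

AB = [[6], [6]]
Controllability matrix C = [B  AB] = [[3, 6], [0, 6]]
det(C) = 3·6 - 6·0 = 18 - 0 = 18
Since det(C) ≠ 0, rank(C) = 2 and the system is completely controllable.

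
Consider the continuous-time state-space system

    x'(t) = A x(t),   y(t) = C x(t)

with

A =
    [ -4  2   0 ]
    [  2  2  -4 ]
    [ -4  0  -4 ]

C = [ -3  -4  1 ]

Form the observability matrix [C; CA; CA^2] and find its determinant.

1912

CA = [[0, -14, 12]]
CA^2 = [[-76, -28, 8]]
Observability matrix O = [C; CA; CA^2] = [[-3, -4, 1], [0, -14, 12], [-76, -28, 8]]
Expanding along the first row, det(O) = (-3)·((-14)·8 - 12·(-28)) - (-4)·(0·8 - 12·(-76)) + 1·(0·(-28) - (-14)·(-76)) = (-3)·224 - (-4)·912 + 1·(-1064) = 1912
Since det(O) ≠ 0, rank(O) = 3 and the system is completely observable.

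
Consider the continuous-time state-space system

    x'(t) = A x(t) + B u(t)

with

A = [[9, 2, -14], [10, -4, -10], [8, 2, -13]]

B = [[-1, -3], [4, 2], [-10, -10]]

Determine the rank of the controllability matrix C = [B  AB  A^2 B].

2

AB = [[139, 117], [74, 62], [130, 110]]
A^2B = [[-421, -363], [-206, -178], [-430, -370]]
Controllability matrix C = [B  AB  A^2B] = [[-1, -3, 139, 117, -421, -363], [4, 2, 74, 62, -206, -178], [-10, -10, 130, 110, -430, -370]]
The rows r1, r2, r3 of C are linearly dependent: -2·r1 + 2·r2 + r3 = 0 (check each entry), so rank(C) ≤ 2.
The 2×2 minor from rows 1, 2, columns 1, 2 is (-1)·2 - (-3)·4 = -2 - (-12) = 10 ≠ 0, so rank(C) = 2.
rank(C) = 2 < n = 3, so the pair (A, B) is not completely controllable.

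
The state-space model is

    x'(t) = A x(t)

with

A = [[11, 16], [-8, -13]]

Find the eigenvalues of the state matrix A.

det(sI - A) = s^2 - (tr A)s + det A, with tr A = 11 + (-13) = -2 and det A = 11·(-13) - 16·(-8) = -143 - (-128) = -15.
So p(s) = det(sI - A) = s^2 + 2s - 15.
Factor s^2 + 2s - 15: two numbers with sum -2 and product -15 are 3 and -5, so s^2 + 2s - 15 = (s - 3)(s + 5).
Hence p(s) = (s - 3) (s + 5), with roots -5, 3.
At least one eigenvalue has non-negative real part, so the system is not asymptotically stable.

-5, 3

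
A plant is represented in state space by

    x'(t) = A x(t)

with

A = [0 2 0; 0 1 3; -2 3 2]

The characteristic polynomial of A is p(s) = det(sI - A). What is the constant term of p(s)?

12

Expand det(sI - A) for the 3×3 matrix.
p(s) = s^3 - 3s^2 - 7s + 12.
(Check: constant term = det(-A) = (-1)^3 det A = 12; coefficient of s^2 = -tr A = -3.)
The constant term is 12.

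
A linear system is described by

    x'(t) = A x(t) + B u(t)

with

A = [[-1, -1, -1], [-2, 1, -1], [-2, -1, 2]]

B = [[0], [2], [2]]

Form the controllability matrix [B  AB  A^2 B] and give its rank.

3

AB = [[-4], [0], [2]]
A^2B = [[2], [6], [12]]
Controllability matrix C = [B  AB  A^2B] = [[0, -4, 2], [2, 0, 6], [2, 2, 12]]
det(C) = 0·(0·12 - 6·2) - (-4)·(2·12 - 6·2) + 2·(2·2 - 0·2) = 0·(-12) - (-4)·12 + 2·4 = 56 ≠ 0, so rank(C) = 3.
rank(C) = 3 = n, so the pair (A, B) is completely controllable.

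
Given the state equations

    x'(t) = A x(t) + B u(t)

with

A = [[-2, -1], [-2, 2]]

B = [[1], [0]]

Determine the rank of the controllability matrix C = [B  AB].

AB = [[-2], [-2]]
Controllability matrix C = [B  AB] = [[1, -2], [0, -2]]
det(C) = 1·(-2) - (-2)·0 = -2 - 0 = -2 ≠ 0, so rank(C) = 2.
rank(C) = 2 = n, so the pair (A, B) is completely controllable.

2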